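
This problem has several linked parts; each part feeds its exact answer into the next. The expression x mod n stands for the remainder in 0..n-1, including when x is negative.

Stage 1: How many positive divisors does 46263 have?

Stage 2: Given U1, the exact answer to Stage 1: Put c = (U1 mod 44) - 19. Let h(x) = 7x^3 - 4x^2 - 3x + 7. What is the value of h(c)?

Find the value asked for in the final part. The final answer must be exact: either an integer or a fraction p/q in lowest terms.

Stage 1: 46263 = 3 * 7 * 2203; number of divisors = (1+1) * (1+1) * (1+1) = 8; answer 8
Stage 2: U1 = 8; c = -11; 7*(-11)^3 - 4*(-11)^2 - 3*(-11)^1 + 7 = (-9317) + (-484) + (33) + (7) = -9761; answer -9761

-9761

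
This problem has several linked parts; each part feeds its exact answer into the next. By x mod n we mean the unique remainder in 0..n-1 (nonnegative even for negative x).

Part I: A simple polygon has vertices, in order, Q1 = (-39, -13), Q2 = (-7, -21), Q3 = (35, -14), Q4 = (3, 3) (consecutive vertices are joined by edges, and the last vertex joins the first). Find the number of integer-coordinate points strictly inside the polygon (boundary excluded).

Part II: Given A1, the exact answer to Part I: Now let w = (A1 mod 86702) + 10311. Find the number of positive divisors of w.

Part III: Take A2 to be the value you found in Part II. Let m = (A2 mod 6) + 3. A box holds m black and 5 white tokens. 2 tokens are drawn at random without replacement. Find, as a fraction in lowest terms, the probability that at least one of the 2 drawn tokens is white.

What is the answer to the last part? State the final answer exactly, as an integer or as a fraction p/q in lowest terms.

25/28

Part I: cross terms: (-39*-21 - -7*-13)=728, (-7*-14 - 35*-21)=833, (35*3 - 3*-14)=147, (3*-13 - -39*3)=78; twice the area = |1786| = 1786; area = 893; boundary points = 8 + 7 + 1 + 2 = 18; strictly interior points = area - boundary/2 + 1 = 885; answer 885
Part II: A1 = 885; w = 11196; 11196 = 2^2 * 3^2 * 311; number of divisors = (2+1) * (2+1) * (1+1) = 18; answer 18
Part III: A2 = 18; m = 3; total draws C(8,2) = 28; complement C(3,2) = 3; favorable 28 - 3 = 25; P = 25/28; answer 25/28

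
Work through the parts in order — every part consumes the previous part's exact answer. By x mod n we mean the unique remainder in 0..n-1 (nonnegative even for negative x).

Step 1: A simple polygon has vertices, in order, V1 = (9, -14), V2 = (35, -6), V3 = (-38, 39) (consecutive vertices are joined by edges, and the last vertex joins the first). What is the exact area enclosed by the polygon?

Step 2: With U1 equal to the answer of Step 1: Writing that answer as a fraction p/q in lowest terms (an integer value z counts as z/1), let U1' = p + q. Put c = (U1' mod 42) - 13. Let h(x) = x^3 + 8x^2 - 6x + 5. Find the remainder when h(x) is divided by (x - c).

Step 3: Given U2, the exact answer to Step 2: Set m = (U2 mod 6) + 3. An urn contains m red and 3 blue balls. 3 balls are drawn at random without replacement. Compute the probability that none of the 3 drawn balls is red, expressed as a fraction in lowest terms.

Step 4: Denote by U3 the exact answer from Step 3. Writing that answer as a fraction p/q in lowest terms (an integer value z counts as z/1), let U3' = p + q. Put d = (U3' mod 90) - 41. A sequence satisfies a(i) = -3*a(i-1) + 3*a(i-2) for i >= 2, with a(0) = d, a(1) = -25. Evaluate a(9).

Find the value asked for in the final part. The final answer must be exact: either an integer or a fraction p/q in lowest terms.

Step 1: cross terms: (9*-6 - 35*-14)=436, (35*39 - -38*-6)=1137, (-38*-14 - 9*39)=181; twice the area = |1754| = 1754; area = 877; answer 877
Step 2: U1 = 877; threaded value p + q = 878; c = 25; remainder = value at the root: 1*(25)^3 + 8*(25)^2 - 6*(25)^1 + 5 = (15625) + (5000) + (-150) + (5) = 20480; answer 20480
Step 3: U2 = 20480; m = 5; total draws C(8,3) = 56; favorable C(3,3) = 1; P = 1/56; answer 1/56
Step 4: U3 = 1/56; threaded value p + q = 57; d = 16; a(2) = -3*(-25) + 3*(16) = 123; iterating: a(2)=123, a(3)=-444, a(4)=1701, a(5)=-6435, a(6)=24408, a(7)=-92529, a(8)=350811, a(9)=-1330020; answer -1330020

-1330020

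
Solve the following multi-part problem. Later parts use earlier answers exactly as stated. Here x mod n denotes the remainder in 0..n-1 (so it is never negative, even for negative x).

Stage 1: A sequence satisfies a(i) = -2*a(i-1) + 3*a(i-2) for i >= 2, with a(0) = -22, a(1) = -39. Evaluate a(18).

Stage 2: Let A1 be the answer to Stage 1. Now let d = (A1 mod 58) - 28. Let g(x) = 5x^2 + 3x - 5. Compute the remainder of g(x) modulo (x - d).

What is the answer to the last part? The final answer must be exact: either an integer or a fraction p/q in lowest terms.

Stage 1: a(2) = -2*(-39) + 3*(-22) = 12; iterating: a(2)=12, a(3)=-141, a(4)=318, a(5)=-1059, a(6)=3072, a(7)=-9321, a(8)=27858, a(9)=-83679, a(10)=250932, a(11)=-752901, a(12)=2258598, a(13)=-6775899, a(14)=20327592, a(15)=-60982881, a(16)=182948538, a(17)=-548845719, a(18)=1646537052; answer 1646537052
Stage 2: A1 = 1646537052; d = 22; remainder = value at the root: 5*(22)^2 + 3*(22)^1 - 5 = (2420) + (66) + (-5) = 2481; answer 2481

2481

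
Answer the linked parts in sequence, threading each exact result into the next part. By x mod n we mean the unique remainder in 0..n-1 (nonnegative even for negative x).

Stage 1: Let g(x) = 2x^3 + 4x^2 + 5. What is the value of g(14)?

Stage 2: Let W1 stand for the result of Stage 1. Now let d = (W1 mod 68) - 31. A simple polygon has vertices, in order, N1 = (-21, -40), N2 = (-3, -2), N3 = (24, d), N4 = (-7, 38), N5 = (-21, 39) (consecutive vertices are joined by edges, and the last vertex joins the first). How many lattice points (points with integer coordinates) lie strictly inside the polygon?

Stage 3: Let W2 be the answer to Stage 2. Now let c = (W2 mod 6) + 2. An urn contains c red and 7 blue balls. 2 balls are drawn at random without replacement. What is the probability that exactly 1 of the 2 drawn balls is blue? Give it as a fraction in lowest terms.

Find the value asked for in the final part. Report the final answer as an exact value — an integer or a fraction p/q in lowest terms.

Stage 1: 2*(14)^3 + 4*(14)^2 + 5 = (5488) + (784) + (5) = 6277; answer 6277
Stage 2: W1 = 6277; d = -10; cross terms: (-21*-2 - -3*-40)=-78, (-3*-10 - 24*-2)=78, (24*38 - -7*-10)=842, (-7*39 - -21*38)=525, (-21*-40 - -21*39)=1659; twice the area = |3026| = 3026; area = 1513; boundary points = 2 + 1 + 1 + 1 + 79 = 84; strictly interior points = area - boundary/2 + 1 = 1472; answer 1472
Stage 3: W2 = 1472; c = 4; total draws C(11,2) = 55; favorable C(7,1)*C(4,1) = 28; P = 28/55; answer 28/55

28/55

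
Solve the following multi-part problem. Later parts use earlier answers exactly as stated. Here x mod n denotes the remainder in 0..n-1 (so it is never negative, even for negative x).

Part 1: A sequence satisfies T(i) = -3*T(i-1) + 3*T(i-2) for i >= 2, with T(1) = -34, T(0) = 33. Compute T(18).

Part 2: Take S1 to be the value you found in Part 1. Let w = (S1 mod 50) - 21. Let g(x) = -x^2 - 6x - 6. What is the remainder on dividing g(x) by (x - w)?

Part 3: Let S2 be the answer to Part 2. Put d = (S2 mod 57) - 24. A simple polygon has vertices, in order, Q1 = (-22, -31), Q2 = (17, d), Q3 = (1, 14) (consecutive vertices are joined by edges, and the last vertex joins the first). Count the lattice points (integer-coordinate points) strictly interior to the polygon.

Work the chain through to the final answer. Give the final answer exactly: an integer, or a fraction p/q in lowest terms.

Part 1: T(2) = -3*(-34) + 3*(33) = 201; iterating: T(2)=201, T(3)=-705, T(4)=2718, T(5)=-10269, T(6)=38961, T(7)=-147690, T(8)=559953, T(9)=-2122929, T(10)=8048646, T(11)=-30514725, T(12)=115690113, T(13)=-438614514, T(14)=1662913881, T(15)=-6304585185, T(16)=23902497198, T(17)=-90621247149, T(18)=343571233041; answer 343571233041
Part 2: S1 = 343571233041; w = 20; remainder = value at the root: -1*(20)^2 - 6*(20)^1 - 6 = (-400) + (-120) + (-6) = -526; answer -526
Part 3: S2 = -526; d = 20; cross terms: (-22*20 - 17*-31)=87, (17*14 - 1*20)=218, (1*-31 - -22*14)=277; twice the area = |582| = 582; area = 291; boundary points = 3 + 2 + 1 = 6; strictly interior points = area - boundary/2 + 1 = 289; answer 289

289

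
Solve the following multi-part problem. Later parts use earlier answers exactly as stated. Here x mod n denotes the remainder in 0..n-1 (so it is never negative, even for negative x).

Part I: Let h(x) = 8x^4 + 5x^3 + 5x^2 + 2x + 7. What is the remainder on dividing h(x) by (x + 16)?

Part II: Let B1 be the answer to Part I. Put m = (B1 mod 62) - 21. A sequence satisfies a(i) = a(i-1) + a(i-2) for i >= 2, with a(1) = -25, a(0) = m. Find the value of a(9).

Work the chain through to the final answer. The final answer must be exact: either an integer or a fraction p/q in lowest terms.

-1060

Part I: remainder = value at the root: 8*(-16)^4 + 5*(-16)^3 + 5*(-16)^2 + 2*(-16)^1 + 7 = (524288) + (-20480) + (1280) + (-32) + (7) = 505063; answer 505063
Part II: B1 = 505063; m = -10; a(2) = 1*(-25) + 1*(-10) = -35; iterating: a(2)=-35, a(3)=-60, a(4)=-95, a(5)=-155, a(6)=-250, a(7)=-405, a(8)=-655, a(9)=-1060; answer -1060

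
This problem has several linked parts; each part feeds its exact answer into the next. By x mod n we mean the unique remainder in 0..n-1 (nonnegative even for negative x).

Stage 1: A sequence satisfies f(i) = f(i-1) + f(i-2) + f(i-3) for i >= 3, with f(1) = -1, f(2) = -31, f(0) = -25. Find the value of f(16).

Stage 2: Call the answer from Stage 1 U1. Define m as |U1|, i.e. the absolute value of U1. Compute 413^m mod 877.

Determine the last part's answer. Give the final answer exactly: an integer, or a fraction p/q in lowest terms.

Stage 1: f(3) = 1*(-31) + 1*(-1) + 1*(-25) = -57; iterating: f(3)=-57, f(4)=-89, f(5)=-177, f(6)=-323, f(7)=-589, f(8)=-1089, f(9)=-2001, f(10)=-3679, f(11)=-6769, f(12)=-12449, f(13)=-22897, f(14)=-42115, f(15)=-77461, f(16)=-142473; answer -142473
Stage 2: U1 = -142473; m = 142473; squarings mod 877: 413^1=413, 413^2=431, 413^4=714, 413^8=259, 413^16=429, 413^32=748, 413^64=855, 413^128=484, 413^256=97, 413^512=639, 413^1024=516, 413^2048=525, 413^4096=247, 413^8192=496, 413^16384=456, 413^32768=87, 413^65536=553, 413^131072=613; 413^142473 = 413^1 * 413^8 * 413^128 * 413^1024 * 413^2048 * 413^8192 * 413^131072 = 161 (mod 877); answer 161

161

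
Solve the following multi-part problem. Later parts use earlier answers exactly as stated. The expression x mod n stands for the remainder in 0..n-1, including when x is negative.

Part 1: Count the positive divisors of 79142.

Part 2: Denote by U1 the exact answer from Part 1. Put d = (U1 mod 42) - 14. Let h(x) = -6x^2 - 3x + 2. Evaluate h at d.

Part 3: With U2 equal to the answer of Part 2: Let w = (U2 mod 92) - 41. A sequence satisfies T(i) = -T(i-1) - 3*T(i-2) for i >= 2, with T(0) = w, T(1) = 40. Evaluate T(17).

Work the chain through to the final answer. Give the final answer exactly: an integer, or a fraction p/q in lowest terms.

534775

Part 1: 79142 = 2 * 7 * 5653; number of divisors = (1+1) * (1+1) * (1+1) = 8; answer 8
Part 2: U1 = 8; d = -6; -6*(-6)^2 - 3*(-6)^1 + 2 = (-216) + (18) + (2) = -196; answer -196
Part 3: U2 = -196; w = 39; T(2) = -1*(40) - 3*(39) = -157; iterating: T(2)=-157, T(3)=37, T(4)=434, T(5)=-545, T(6)=-757, T(7)=2392, T(8)=-121, T(9)=-7055, T(10)=7418, T(11)=13747, T(12)=-36001, T(13)=-5240, T(14)=113243, T(15)=-97523, T(16)=-242206, T(17)=534775; answer 534775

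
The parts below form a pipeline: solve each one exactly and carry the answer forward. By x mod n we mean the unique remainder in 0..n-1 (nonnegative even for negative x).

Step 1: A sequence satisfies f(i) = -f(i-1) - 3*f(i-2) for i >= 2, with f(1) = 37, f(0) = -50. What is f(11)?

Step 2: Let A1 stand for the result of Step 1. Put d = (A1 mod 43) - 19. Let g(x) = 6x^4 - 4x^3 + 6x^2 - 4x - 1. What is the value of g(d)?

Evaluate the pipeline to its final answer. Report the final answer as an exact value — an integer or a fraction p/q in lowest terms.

Step 1: f(2) = -1*(37) - 3*(-50) = 113; iterating: f(2)=113, f(3)=-224, f(4)=-115, f(5)=787, f(6)=-442, f(7)=-1919, f(8)=3245, f(9)=2512, f(10)=-12247, f(11)=4711; answer 4711
Step 2: A1 = 4711; d = 5; 6*(5)^4 - 4*(5)^3 + 6*(5)^2 - 4*(5)^1 - 1 = (3750) + (-500) + (150) + (-20) + (-1) = 3379; answer 3379

3379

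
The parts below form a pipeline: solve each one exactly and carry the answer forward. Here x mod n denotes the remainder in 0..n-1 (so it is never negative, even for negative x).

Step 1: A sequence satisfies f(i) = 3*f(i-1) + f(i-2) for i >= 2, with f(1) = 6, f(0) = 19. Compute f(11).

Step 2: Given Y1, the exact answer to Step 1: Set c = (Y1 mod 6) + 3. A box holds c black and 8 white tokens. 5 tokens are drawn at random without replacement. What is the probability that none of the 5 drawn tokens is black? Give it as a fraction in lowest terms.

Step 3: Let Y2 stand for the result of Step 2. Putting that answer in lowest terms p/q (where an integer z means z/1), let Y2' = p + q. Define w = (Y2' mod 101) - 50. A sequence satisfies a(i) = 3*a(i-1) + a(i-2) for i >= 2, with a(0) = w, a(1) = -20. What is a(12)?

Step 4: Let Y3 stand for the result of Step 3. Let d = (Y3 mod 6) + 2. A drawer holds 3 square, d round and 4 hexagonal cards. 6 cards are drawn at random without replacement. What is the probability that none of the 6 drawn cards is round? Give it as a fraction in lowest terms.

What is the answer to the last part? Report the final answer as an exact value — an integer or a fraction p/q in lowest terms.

Step 1: f(2) = 3*(6) + 1*(19) = 37; iterating: f(2)=37, f(3)=117, f(4)=388, f(5)=1281, f(6)=4231, f(7)=13974, f(8)=46153, f(9)=152433, f(10)=503452, f(11)=1662789; answer 1662789
Step 2: Y1 = 1662789; c = 6; total draws C(14,5) = 2002; favorable C(8,5) = 56; P = 4/143; answer 4/143
Step 3: Y2 = 4/143; threaded value p + q = 147; w = -4; a(2) = 3*(-20) + 1*(-4) = -64; iterating: a(2)=-64, a(3)=-212, a(4)=-700, a(5)=-2312, a(6)=-7636, a(7)=-25220, a(8)=-83296, a(9)=-275108, a(10)=-908620, a(11)=-3000968, a(12)=-9911524; answer -9911524
Step 4: Y3 = -9911524; d = 4; total draws C(11,6) = 462; favorable C(7,6) = 7; P = 1/66; answer 1/66

1/66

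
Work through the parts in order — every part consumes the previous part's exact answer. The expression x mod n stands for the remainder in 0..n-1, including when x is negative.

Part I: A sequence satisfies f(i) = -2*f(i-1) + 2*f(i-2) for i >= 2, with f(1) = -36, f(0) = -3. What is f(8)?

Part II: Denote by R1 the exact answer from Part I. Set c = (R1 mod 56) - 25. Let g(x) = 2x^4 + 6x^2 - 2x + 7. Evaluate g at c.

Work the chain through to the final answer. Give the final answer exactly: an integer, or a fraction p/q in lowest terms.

562817

Part I: f(2) = -2*(-36) + 2*(-3) = 66; iterating: f(2)=66, f(3)=-204, f(4)=540, f(5)=-1488, f(6)=4056, f(7)=-11088, f(8)=30288; answer 30288
Part II: R1 = 30288; c = 23; 2*(23)^4 + 6*(23)^2 - 2*(23)^1 + 7 = (559682) + (3174) + (-46) + (7) = 562817; answer 562817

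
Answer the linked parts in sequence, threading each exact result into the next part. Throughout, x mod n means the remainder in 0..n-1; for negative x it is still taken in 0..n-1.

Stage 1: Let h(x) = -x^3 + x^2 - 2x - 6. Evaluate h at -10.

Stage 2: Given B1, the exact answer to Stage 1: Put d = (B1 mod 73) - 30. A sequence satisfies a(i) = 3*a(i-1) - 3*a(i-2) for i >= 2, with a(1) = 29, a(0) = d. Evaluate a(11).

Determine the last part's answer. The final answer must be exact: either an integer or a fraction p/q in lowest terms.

Stage 1: -1*(-10)^3 + 1*(-10)^2 - 2*(-10)^1 - 6 = (1000) + (100) + (20) + (-6) = 1114; answer 1114
Stage 2: B1 = 1114; d = -11; a(2) = 3*(29) - 3*(-11) = 120; iterating: a(2)=120, a(3)=273, a(4)=459, a(5)=558, a(6)=297, a(7)=-783, a(8)=-3240, a(9)=-7371, a(10)=-12393, a(11)=-15066; answer -15066

-15066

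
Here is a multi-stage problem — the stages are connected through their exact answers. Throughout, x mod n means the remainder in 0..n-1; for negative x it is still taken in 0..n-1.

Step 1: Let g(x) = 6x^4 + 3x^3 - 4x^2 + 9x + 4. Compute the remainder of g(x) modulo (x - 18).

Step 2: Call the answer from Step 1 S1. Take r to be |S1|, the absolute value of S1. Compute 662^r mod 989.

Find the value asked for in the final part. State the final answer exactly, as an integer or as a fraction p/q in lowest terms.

95

Step 1: remainder = value at the root: 6*(18)^4 + 3*(18)^3 - 4*(18)^2 + 9*(18)^1 + 4 = (629856) + (17496) + (-1296) + (162) + (4) = 646222; answer 646222
Step 2: S1 = 646222; r = 646222; squarings mod 989: 662^1=662, 662^2=117, 662^4=832, 662^8=913, 662^16=831, 662^32=239, 662^64=748, 662^128=719, 662^256=703, 662^512=698, 662^1024=616, 662^2048=669, 662^4096=533, 662^8192=246, 662^16384=187, 662^32768=354, 662^65536=702, 662^131072=282, 662^262144=404, 662^524288=31; 662^646222 = 662^2 * 662^4 * 662^8 * 662^64 * 662^1024 * 662^2048 * 662^4096 * 662^16384 * 662^32768 * 662^65536 * 662^524288 = 95 (mod 989); answer 95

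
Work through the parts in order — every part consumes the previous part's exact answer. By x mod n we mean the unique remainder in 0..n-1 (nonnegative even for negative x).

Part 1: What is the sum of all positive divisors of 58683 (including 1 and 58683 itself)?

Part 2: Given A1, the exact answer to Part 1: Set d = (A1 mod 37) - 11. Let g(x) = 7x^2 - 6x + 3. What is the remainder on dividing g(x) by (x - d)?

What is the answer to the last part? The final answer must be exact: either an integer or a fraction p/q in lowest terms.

Part 1: 58683 = 3 * 31 * 631; sigma = (1 + 3) * (1 + 31) * (1 + 631) = 4 * 32 * 632 = 80896; answer 80896
Part 2: A1 = 80896; d = 3; remainder = value at the root: 7*(3)^2 - 6*(3)^1 + 3 = (63) + (-18) + (3) = 48; answer 48

48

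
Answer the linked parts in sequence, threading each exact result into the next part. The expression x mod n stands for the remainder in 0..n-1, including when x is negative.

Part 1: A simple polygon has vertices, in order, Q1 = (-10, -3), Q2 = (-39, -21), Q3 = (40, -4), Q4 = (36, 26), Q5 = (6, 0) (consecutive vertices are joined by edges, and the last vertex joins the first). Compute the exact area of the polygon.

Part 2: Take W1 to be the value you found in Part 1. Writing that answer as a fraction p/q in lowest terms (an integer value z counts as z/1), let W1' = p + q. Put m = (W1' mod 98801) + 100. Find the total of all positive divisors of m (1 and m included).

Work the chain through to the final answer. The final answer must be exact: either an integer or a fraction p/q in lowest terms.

Part 1: cross terms: (-10*-21 - -39*-3)=93, (-39*-4 - 40*-21)=996, (40*26 - 36*-4)=1184, (36*0 - 6*26)=-156, (6*-3 - -10*0)=-18; twice the area = |2099| = 2099; area = 2099/2; answer 2099/2
Part 2: W1 = 2099/2; threaded value p + q = 2101; m = 2201; 2201 = 31 * 71; sigma = (1 + 31) * (1 + 71) = 32 * 72 = 2304; answer 2304

2304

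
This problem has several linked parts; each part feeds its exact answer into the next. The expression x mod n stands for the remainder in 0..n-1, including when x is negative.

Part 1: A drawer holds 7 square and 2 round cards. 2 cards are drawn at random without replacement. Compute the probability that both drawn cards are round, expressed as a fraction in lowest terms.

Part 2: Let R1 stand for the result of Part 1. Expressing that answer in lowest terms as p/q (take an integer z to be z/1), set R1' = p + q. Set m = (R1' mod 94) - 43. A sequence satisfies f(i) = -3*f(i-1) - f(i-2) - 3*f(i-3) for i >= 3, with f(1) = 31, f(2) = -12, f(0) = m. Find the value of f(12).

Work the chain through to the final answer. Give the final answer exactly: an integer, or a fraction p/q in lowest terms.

-956598

Part 1: total draws C(9,2) = 36; favorable C(2,2) = 1; P = 1/36; answer 1/36
Part 2: R1 = 1/36; threaded value p + q = 37; m = -6; f(3) = -3*(-12) - 1*(31) - 3*(-6) = 23; iterating: f(3)=23, f(4)=-150, f(5)=463, f(6)=-1308, f(7)=3911, f(8)=-11814, f(9)=35455, f(10)=-106284, f(11)=318839, f(12)=-956598; answer -956598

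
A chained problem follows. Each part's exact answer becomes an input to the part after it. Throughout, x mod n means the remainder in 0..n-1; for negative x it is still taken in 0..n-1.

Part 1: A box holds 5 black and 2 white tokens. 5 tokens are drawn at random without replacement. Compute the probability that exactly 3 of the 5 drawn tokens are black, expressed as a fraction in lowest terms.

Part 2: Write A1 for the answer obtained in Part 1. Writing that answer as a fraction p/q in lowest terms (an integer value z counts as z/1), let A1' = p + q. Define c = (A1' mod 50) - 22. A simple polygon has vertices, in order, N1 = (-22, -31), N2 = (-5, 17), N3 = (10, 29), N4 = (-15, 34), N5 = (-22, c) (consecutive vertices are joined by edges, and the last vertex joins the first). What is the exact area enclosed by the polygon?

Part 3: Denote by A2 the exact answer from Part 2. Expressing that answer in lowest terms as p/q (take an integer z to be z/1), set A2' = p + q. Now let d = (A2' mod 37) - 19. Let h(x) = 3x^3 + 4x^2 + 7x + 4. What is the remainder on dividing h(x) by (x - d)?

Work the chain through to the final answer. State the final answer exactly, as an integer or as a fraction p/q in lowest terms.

-1922

Part 1: total draws C(7,5) = 21; favorable C(5,3)*C(2,2) = 10; P = 10/21; answer 10/21
Part 2: A1 = 10/21; threaded value p + q = 31; c = 9; cross terms: (-22*17 - -5*-31)=-529, (-5*29 - 10*17)=-315, (10*34 - -15*29)=775, (-15*9 - -22*34)=613, (-22*-31 - -22*9)=880; twice the area = |1424| = 1424; area = 712; answer 712
Part 3: A2 = 712; threaded value p + q = 713; d = -9; remainder = value at the root: 3*(-9)^3 + 4*(-9)^2 + 7*(-9)^1 + 4 = (-2187) + (324) + (-63) + (4) = -1922; answer -1922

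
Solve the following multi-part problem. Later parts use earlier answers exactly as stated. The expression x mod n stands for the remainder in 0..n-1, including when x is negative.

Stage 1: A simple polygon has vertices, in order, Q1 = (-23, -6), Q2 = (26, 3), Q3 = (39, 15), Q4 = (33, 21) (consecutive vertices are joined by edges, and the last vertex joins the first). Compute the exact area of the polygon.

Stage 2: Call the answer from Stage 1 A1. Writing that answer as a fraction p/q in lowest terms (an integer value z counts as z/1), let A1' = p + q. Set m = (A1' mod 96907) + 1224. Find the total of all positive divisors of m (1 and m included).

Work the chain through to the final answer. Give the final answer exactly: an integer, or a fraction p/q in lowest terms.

Stage 1: cross terms: (-23*3 - 26*-6)=87, (26*15 - 39*3)=273, (39*21 - 33*15)=324, (33*-6 - -23*21)=285; twice the area = |969| = 969; area = 969/2; answer 969/2
Stage 2: A1 = 969/2; threaded value p + q = 971; m = 2195; 2195 = 5 * 439; sigma = (1 + 5) * (1 + 439) = 6 * 440 = 2640; answer 2640

2640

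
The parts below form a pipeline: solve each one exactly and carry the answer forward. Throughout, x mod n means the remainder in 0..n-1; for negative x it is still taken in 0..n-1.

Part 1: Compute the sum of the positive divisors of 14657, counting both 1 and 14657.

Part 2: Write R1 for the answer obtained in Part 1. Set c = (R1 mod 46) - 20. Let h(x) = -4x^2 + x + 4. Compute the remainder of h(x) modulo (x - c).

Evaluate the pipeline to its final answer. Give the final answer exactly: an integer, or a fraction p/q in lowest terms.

-386

Part 1: 14657 is prime, so its only divisors are 1 and 14657; sigma = 1 + 14657 = 14658; answer 14658
Part 2: R1 = 14658; c = 10; remainder = value at the root: -4*(10)^2 + 1*(10)^1 + 4 = (-400) + (10) + (4) = -386; answer -386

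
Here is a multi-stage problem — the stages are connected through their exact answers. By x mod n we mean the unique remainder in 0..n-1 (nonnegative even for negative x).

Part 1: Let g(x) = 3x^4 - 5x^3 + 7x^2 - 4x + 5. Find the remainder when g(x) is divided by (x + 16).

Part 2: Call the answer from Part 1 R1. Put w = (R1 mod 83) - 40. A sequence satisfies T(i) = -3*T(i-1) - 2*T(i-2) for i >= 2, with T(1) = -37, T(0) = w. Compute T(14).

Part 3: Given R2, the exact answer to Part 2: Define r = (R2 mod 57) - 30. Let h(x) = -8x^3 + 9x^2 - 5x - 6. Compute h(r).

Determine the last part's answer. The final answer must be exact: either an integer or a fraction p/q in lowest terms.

Part 1: remainder = value at the root: 3*(-16)^4 - 5*(-16)^3 + 7*(-16)^2 - 4*(-16)^1 + 5 = (196608) + (20480) + (1792) + (64) + (5) = 218949; answer 218949
Part 2: R1 = 218949; w = 38; T(2) = -3*(-37) - 2*(38) = 35; iterating: T(2)=35, T(3)=-31, T(4)=23, T(5)=-7, T(6)=-25, T(7)=89, T(8)=-217, T(9)=473, T(10)=-985, T(11)=2009, T(12)=-4057, T(13)=8153, T(14)=-16345; answer -16345
Part 3: R2 = -16345; r = -16; -8*(-16)^3 + 9*(-16)^2 - 5*(-16)^1 - 6 = (32768) + (2304) + (80) + (-6) = 35146; answer 35146

35146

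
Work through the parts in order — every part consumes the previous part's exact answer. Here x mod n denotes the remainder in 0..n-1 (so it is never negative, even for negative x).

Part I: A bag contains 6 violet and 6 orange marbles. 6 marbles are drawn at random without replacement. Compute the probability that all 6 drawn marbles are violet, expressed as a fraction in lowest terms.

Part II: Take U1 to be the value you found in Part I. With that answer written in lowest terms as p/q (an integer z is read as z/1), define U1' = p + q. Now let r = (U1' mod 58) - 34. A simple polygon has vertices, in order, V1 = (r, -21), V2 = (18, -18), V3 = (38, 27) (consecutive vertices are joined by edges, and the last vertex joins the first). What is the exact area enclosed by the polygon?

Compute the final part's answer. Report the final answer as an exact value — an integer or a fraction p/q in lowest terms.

Part I: total draws C(12,6) = 924; favorable C(6,6) = 1; P = 1/924; answer 1/924
Part II: U1 = 1/924; threaded value p + q = 925; r = 21; cross terms: (21*-18 - 18*-21)=0, (18*27 - 38*-18)=1170, (38*-21 - 21*27)=-1365; twice the area = |-195| = 195; area = 195/2; answer 195/2

195/2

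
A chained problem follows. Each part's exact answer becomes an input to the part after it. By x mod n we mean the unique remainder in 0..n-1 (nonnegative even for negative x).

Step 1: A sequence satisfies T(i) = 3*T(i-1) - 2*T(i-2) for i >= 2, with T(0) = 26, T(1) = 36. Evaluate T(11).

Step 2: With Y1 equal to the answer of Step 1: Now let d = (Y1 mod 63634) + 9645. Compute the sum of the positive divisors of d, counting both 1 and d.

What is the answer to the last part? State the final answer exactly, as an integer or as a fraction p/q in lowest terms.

Step 1: T(2) = 3*(36) - 2*(26) = 56; iterating: T(2)=56, T(3)=96, T(4)=176, T(5)=336, T(6)=656, T(7)=1296, T(8)=2576, T(9)=5136, T(10)=10256, T(11)=20496; answer 20496
Step 2: Y1 = 20496; d = 30141; 30141 = 3^2 * 17 * 197; sigma = (1 + 3 + 9) * (1 + 17) * (1 + 197) = 13 * 18 * 198 = 46332; answer 46332

46332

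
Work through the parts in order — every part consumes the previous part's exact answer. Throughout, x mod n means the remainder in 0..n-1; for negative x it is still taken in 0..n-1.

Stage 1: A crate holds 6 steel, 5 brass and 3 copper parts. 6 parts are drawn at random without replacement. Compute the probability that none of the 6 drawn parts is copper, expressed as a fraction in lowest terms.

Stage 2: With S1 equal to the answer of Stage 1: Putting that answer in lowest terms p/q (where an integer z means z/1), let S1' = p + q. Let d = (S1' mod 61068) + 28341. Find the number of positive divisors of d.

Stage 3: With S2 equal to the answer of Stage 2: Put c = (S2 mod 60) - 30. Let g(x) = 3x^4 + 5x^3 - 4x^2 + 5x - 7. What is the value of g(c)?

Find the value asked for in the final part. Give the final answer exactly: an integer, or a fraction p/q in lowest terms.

2627

Stage 1: total draws C(14,6) = 3003; favorable C(11,6) = 462; P = 2/13; answer 2/13
Stage 2: S1 = 2/13; threaded value p + q = 15; d = 28356; 28356 = 2^2 * 3 * 17 * 139; number of divisors = (2+1) * (1+1) * (1+1) * (1+1) = 24; answer 24
Stage 3: S2 = 24; c = -6; 3*(-6)^4 + 5*(-6)^3 - 4*(-6)^2 + 5*(-6)^1 - 7 = (3888) + (-1080) + (-144) + (-30) + (-7) = 2627; answer 2627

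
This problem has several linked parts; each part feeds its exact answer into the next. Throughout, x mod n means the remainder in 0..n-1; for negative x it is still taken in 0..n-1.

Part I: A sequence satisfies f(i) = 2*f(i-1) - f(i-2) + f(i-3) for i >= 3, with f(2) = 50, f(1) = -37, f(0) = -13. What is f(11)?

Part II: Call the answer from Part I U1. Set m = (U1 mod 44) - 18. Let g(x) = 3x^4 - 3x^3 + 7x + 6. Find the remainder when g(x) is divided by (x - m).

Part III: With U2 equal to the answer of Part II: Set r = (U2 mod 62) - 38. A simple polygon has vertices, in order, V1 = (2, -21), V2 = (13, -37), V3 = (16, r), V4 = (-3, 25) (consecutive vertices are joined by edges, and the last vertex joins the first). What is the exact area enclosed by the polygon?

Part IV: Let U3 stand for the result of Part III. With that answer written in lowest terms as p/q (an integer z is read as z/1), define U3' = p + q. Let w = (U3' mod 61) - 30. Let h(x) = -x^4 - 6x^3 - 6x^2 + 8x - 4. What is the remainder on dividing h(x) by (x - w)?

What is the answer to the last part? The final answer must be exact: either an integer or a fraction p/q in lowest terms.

Part I: f(3) = 2*(50) - 1*(-37) + 1*(-13) = 124; iterating: f(3)=124, f(4)=161, f(5)=248, f(6)=459, f(7)=831, f(8)=1451, f(9)=2530, f(10)=4440, f(11)=7801; answer 7801
Part II: U1 = 7801; m = -5; remainder = value at the root: 3*(-5)^4 - 3*(-5)^3 + 7*(-5)^1 + 6 = (1875) + (375) + (-35) + (6) = 2221; answer 2221
Part III: U2 = 2221; r = 13; cross terms: (2*-37 - 13*-21)=199, (13*13 - 16*-37)=761, (16*25 - -3*13)=439, (-3*-21 - 2*25)=13; twice the area = |1412| = 1412; area = 706; answer 706
Part IV: U3 = 706; threaded value p + q = 707; w = 6; remainder = value at the root: -1*(6)^4 - 6*(6)^3 - 6*(6)^2 + 8*(6)^1 - 4 = (-1296) + (-1296) + (-216) + (48) + (-4) = -2764; answer -2764

-2764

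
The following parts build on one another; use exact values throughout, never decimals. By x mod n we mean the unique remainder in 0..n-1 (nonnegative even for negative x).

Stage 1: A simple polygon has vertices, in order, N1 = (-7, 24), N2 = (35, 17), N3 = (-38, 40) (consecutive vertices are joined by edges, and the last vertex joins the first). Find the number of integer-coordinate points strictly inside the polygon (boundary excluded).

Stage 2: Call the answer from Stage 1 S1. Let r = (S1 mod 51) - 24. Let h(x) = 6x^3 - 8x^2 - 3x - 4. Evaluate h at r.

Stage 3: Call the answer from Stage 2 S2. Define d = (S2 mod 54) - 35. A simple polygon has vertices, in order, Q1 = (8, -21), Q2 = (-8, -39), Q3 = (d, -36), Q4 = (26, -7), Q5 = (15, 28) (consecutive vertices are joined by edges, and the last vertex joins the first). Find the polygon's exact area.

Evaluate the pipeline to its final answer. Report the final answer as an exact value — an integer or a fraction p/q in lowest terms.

535

Stage 1: cross terms: (-7*17 - 35*24)=-959, (35*40 - -38*17)=2046, (-38*24 - -7*40)=-632; twice the area = |455| = 455; area = 455/2; boundary points = 7 + 1 + 1 = 9; strictly interior points = area - boundary/2 + 1 = 224; answer 224
Stage 2: S1 = 224; r = -4; 6*(-4)^3 - 8*(-4)^2 - 3*(-4)^1 - 4 = (-384) + (-128) + (12) + (-4) = -504; answer -504
Stage 3: S2 = -504; d = 1; cross terms: (8*-39 - -8*-21)=-480, (-8*-36 - 1*-39)=327, (1*-7 - 26*-36)=929, (26*28 - 15*-7)=833, (15*-21 - 8*28)=-539; twice the area = |1070| = 1070; area = 535; answer 535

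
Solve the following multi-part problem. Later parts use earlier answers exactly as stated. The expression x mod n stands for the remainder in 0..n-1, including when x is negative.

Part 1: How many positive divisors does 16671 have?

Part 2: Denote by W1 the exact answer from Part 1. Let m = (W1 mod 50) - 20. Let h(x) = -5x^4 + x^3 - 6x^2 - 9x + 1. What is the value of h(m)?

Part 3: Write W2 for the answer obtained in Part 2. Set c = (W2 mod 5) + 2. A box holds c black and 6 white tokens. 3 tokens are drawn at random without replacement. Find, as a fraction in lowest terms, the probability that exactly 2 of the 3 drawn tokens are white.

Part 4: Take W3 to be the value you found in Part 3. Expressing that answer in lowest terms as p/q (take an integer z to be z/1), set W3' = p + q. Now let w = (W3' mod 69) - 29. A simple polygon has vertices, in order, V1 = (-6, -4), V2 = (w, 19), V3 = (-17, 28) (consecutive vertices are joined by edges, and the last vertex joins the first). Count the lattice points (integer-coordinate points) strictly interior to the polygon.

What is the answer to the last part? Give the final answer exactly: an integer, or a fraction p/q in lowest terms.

14

Part 1: 16671 = 3 * 5557; number of divisors = (1+1) * (1+1) = 4; answer 4
Part 2: W1 = 4; m = -16; -5*(-16)^4 + 1*(-16)^3 - 6*(-16)^2 - 9*(-16)^1 + 1 = (-327680) + (-4096) + (-1536) + (144) + (1) = -333167; answer -333167
Part 3: W2 = -333167; c = 5; total draws C(11,3) = 165; favorable C(6,2)*C(5,1) = 75; P = 5/11; answer 5/11
Part 4: W3 = 5/11; threaded value p + q = 16; w = -13; cross terms: (-6*19 - -13*-4)=-166, (-13*28 - -17*19)=-41, (-17*-4 - -6*28)=236; twice the area = |29| = 29; area = 29/2; boundary points = 1 + 1 + 1 = 3; strictly interior points = area - boundary/2 + 1 = 14; answer 14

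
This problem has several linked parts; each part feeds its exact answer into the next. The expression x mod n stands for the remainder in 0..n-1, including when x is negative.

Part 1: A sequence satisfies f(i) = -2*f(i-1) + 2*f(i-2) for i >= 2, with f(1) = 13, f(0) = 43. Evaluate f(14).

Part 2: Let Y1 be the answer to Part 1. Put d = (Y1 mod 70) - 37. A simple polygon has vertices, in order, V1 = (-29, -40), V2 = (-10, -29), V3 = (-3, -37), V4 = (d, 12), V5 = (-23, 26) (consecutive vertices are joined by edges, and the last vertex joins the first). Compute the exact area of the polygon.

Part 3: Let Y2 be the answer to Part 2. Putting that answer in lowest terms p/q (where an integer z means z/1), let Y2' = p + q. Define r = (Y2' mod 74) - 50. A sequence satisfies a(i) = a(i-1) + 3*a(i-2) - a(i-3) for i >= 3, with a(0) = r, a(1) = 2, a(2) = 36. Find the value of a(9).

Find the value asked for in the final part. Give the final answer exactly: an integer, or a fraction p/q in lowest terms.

Part 1: f(2) = -2*(13) + 2*(43) = 60; iterating: f(2)=60, f(3)=-94, f(4)=308, f(5)=-804, f(6)=2224, f(7)=-6056, f(8)=16560, f(9)=-45232, f(10)=123584, f(11)=-337632, f(12)=922432, f(13)=-2520128, f(14)=6885120; answer 6885120
Part 2: Y1 = 6885120; d = 23; cross terms: (-29*-29 - -10*-40)=441, (-10*-37 - -3*-29)=283, (-3*12 - 23*-37)=815, (23*26 - -23*12)=874, (-23*-40 - -29*26)=1674; twice the area = |4087| = 4087; area = 4087/2; answer 4087/2
Part 3: Y2 = 4087/2; threaded value p + q = 4089; r = -31; a(3) = 1*(36) + 3*(2) - 1*(-31) = 73; iterating: a(3)=73, a(4)=179, a(5)=362, a(6)=826, a(7)=1733, a(8)=3849, a(9)=8222; answer 8222

8222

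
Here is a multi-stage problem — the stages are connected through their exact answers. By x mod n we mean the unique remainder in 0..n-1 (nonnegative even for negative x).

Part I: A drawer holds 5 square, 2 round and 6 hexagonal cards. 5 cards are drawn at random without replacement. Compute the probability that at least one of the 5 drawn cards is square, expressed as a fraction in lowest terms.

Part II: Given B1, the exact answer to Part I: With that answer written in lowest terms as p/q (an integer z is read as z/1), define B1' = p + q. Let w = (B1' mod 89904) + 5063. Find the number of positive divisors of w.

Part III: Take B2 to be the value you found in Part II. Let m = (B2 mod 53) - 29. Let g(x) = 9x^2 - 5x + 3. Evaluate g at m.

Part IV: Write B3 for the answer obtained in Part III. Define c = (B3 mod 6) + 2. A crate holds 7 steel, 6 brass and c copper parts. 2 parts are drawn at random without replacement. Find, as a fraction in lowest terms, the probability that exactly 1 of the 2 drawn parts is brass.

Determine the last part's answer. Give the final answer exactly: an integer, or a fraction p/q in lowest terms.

1/2

Part I: total draws C(13,5) = 1287; complement C(8,5) = 56; favorable 1287 - 56 = 1231; P = 1231/1287; answer 1231/1287
Part II: B1 = 1231/1287; threaded value p + q = 2518; w = 7581; 7581 = 3 * 7 * 19^2; number of divisors = (1+1) * (1+1) * (2+1) = 12; answer 12
Part III: B2 = 12; m = -17; 9*(-17)^2 - 5*(-17)^1 + 3 = (2601) + (85) + (3) = 2689; answer 2689
Part IV: B3 = 2689; c = 3; total draws C(16,2) = 120; favorable C(6,1)*C(10,1) = 60; P = 1/2; answer 1/2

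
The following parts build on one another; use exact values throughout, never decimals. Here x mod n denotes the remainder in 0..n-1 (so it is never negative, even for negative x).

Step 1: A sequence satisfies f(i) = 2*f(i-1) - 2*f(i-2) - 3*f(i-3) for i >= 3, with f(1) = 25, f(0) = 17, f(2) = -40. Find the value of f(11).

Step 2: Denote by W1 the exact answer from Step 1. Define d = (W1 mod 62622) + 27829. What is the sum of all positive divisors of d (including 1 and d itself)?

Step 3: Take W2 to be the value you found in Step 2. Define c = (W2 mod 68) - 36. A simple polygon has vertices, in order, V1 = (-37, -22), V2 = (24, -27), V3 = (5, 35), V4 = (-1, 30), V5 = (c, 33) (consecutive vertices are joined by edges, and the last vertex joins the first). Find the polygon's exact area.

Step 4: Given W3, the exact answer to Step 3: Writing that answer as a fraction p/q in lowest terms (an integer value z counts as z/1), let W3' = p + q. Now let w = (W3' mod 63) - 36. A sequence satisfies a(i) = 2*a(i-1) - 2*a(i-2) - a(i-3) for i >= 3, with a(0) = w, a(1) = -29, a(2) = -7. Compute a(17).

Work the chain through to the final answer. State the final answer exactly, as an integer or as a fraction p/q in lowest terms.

-85239

Step 1: f(3) = 2*(-40) - 2*(25) - 3*(17) = -181; iterating: f(3)=-181, f(4)=-357, f(5)=-232, f(6)=793, f(7)=3121, f(8)=5352, f(9)=2083, f(10)=-15901, f(11)=-52024; answer -52024
Step 2: W1 = -52024; d = 38427; 38427 = 3 * 12809; sigma = (1 + 3) * (1 + 12809) = 4 * 12810 = 51240; answer 51240
Step 3: W2 = 51240; c = 0; cross terms: (-37*-27 - 24*-22)=1527, (24*35 - 5*-27)=975, (5*30 - -1*35)=185, (-1*33 - 0*30)=-33, (0*-22 - -37*33)=1221; twice the area = |3875| = 3875; area = 3875/2; answer 3875/2
Step 4: W3 = 3875/2; threaded value p + q = 3877; w = -2; a(3) = 2*(-7) - 2*(-29) - 1*(-2) = 46; iterating: a(3)=46, a(4)=135, a(5)=185, a(6)=54, a(7)=-397, a(8)=-1087, a(9)=-1434, a(10)=-297, a(11)=3361, a(12)=8750, a(13)=11075, a(14)=1289, a(15)=-28322, a(16)=-70297, a(17)=-85239; answer -85239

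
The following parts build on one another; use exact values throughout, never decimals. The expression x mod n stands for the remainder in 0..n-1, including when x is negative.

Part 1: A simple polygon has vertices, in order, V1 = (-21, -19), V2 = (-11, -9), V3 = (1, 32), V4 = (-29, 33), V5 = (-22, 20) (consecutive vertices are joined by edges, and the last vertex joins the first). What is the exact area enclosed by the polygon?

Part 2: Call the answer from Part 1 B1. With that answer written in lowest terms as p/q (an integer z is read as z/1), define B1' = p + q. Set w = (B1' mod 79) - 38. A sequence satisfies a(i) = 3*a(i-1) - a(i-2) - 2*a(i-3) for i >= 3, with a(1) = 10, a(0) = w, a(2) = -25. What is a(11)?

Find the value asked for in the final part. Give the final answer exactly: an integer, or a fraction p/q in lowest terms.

Part 1: cross terms: (-21*-9 - -11*-19)=-20, (-11*32 - 1*-9)=-343, (1*33 - -29*32)=961, (-29*20 - -22*33)=146, (-22*-19 - -21*20)=838; twice the area = |1582| = 1582; area = 791; answer 791
Part 2: B1 = 791; threaded value p + q = 792; w = -36; a(3) = 3*(-25) - 1*(10) - 2*(-36) = -13; iterating: a(3)=-13, a(4)=-34, a(5)=-39, a(6)=-57, a(7)=-64, a(8)=-57, a(9)=7, a(10)=206, a(11)=725; answer 725

725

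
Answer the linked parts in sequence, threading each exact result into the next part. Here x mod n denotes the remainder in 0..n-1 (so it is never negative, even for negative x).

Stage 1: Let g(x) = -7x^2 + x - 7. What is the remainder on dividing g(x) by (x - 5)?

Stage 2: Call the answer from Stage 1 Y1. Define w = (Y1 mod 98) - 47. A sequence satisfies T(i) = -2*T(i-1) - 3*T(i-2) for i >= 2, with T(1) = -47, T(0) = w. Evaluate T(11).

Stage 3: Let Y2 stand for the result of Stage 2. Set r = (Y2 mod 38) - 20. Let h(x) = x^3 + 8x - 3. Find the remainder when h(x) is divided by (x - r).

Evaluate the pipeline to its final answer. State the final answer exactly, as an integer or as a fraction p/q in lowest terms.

3492

Stage 1: remainder = value at the root: -7*(5)^2 + 1*(5)^1 - 7 = (-175) + (5) + (-7) = -177; answer -177
Stage 2: Y1 = -177; w = -28; T(2) = -2*(-47) - 3*(-28) = 178; iterating: T(2)=178, T(3)=-215, T(4)=-104, T(5)=853, T(6)=-1394, T(7)=229, T(8)=3724, T(9)=-8135, T(10)=5098, T(11)=14209; answer 14209
Stage 3: Y2 = 14209; r = 15; remainder = value at the root: 1*(15)^3 + 8*(15)^1 - 3 = (3375) + (120) + (-3) = 3492; answer 3492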